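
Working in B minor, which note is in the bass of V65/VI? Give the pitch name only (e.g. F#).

F#

The applied chord V65/VI is rooted on D: D-F#-A-C.
The figure 65 means first inversion — the third is in the bass.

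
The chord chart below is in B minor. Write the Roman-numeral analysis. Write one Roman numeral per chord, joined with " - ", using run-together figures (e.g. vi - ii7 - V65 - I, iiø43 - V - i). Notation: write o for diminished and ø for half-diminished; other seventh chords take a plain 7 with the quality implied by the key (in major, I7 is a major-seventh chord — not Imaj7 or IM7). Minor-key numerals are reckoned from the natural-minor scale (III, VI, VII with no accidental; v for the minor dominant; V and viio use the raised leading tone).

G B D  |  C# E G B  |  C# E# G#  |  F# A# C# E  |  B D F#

VI - iiø7 - V/V - V7 - i

G-B-D: major triad on G = scale degree 6 → VI.
C#-E-G-B: half-diminished seventh chord on C# = scale degree 2 → iiø7.
C#-E#-G#: chromatic; C# is V of V, so V/V.
F#-A#-C#-E: dominant seventh chord on F# = scale degree 5 → V7.
B-D-F#: minor triad on B = scale degree 1 → i.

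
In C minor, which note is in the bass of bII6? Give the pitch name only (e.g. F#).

F

bII in C minor has root Db; the chord is Db-F-Ab.
The figure 6 means first inversion — the third is in the bass.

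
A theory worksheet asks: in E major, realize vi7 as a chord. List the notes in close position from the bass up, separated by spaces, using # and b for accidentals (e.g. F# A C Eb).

C# E G# B

The numeral's case and figure indicate a minor seventh chord. In E major its root, scale degree 6, is C#.
Stacking thirds from C# gives C#-E-G#-B.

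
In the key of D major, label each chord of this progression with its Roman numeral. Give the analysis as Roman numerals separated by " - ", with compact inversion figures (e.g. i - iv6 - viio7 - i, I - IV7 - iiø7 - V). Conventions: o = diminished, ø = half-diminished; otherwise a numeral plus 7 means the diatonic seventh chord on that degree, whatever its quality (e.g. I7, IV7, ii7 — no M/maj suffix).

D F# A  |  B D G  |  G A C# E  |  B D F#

I - IV6 - V42 - vi

D-F#-A: root D is the tonic; major triad there is I.
B-D-G: major triad on G = scale degree 4 → IV6.
G-A-C#-E has root A, degree 5 in D major, so V42.
B-D-F# has root B, degree 6 in D major, so vi.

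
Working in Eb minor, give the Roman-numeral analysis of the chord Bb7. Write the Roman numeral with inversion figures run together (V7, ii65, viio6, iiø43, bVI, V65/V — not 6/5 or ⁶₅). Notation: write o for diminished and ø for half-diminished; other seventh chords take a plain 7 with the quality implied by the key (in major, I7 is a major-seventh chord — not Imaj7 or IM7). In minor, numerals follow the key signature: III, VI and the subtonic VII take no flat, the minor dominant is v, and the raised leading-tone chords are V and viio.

V7

Stacked in thirds the chord is Bb-D-F-Ab: a dominant seventh chord on Bb.
In Eb minor, Bb is the dominant; the diatonic dominant seventh chord there is V7.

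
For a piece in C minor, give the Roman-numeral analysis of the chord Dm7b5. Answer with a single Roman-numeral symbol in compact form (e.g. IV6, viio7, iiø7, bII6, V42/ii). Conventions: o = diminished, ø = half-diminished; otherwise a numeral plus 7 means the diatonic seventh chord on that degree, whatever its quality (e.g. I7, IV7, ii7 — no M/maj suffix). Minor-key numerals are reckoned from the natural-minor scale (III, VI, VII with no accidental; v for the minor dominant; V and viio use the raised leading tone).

The pitches D-F-Ab-C form a half-diminished seventh chord rooted on D.
D is scale degree 2 in C minor, and a half-diminished seventh chord on that degree is written iiø7.

iiø7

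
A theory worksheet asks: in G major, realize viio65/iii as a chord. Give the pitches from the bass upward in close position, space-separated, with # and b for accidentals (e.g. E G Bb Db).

C# E G A#

viio65/iii is a secondary leading-tone chord. The target iii is B in G major; the applied chord is rooted a semitone below, on A#.
Building a fully diminished seventh chord on A# gives A#-C#-E-G.
With the 65 figure the chord is in first inversion; from the bass C# upward in close position it reads C#-E-G-A#.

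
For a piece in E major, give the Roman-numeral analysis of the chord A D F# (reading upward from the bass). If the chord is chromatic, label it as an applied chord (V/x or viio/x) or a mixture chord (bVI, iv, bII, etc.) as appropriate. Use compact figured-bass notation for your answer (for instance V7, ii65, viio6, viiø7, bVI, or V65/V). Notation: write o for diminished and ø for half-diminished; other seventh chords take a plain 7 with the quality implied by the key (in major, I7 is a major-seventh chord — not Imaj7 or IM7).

bVII64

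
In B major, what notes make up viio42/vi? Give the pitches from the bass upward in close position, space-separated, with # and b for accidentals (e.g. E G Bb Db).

viio42/vi is a secondary leading-tone chord. The target vi is G# in B major; the applied chord is rooted a semitone below, on F##.
Building a fully diminished seventh chord on F## gives F##-A#-C#-E.
With the 42 figure the chord is in third inversion; from the bass E upward in close position it reads E-F##-A#-C#.

E F## A# C#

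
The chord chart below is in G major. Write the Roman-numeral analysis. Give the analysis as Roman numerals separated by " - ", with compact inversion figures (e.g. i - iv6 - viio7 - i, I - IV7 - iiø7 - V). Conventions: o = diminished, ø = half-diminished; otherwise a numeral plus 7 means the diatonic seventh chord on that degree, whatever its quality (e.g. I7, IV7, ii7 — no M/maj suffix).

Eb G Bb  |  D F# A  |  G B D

bVI - V - I

Eb-G-Bb is non-diatonic — bVI, a mixture chord from G minor.
D-F#-A has root D, degree 5 in G major, so V.
G-B-D: root G is the tonic; major triad there is I.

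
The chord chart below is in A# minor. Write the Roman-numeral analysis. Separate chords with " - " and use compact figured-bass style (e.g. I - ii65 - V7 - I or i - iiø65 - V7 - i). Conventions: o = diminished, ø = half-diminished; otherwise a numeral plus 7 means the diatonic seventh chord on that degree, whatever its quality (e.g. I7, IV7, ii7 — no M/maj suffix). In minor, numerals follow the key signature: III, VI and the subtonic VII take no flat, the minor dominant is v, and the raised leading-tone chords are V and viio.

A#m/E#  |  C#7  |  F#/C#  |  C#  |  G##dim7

i64 - V7/VI - VI64 - III - viio7

A#m/E#: root A# is the tonic; minor triad there is i64.
C#7 is the secondary dominant of VI (dominant seventh chord on C#): V7/VI.
F#/C# has root F#, degree 6 in A# minor, so VI64.
C#: root C# is the mediant; major triad there is III.
G##dim7: root G## is the leading tone; fully diminished seventh chord there is viio7.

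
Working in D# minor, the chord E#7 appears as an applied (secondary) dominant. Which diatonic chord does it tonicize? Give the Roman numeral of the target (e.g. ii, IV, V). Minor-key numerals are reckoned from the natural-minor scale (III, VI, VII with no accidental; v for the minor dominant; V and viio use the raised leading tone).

V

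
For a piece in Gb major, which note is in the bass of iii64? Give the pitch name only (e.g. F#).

F

iii in Gb major has root Bb; the chord is Bb-Db-F.
The figure 64 means second inversion — the fifth is in the bass.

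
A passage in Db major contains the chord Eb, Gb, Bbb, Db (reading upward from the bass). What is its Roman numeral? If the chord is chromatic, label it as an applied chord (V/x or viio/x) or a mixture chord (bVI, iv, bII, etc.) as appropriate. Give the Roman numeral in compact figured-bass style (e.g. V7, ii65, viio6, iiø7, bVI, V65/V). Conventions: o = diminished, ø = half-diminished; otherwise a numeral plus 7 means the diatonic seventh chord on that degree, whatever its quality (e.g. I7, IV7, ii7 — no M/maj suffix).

iiø7

Stacked in thirds the chord is Eb-Gb-Bbb-Db: a half-diminished seventh chord on Eb.
Eb is the second degree of Db major. This is the half-diminished supertonic seventh, borrowed from the parallel minor.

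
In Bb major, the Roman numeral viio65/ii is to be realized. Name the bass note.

D

The applied chord viio65/ii is rooted on B: B-D-F-Ab.
The figure 65 means first inversion — the third is in the bass.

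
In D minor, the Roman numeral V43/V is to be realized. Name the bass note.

B

The applied chord V43/V is rooted on E: E-G#-B-D.
The figure 43 means second inversion — the fifth is in the bass.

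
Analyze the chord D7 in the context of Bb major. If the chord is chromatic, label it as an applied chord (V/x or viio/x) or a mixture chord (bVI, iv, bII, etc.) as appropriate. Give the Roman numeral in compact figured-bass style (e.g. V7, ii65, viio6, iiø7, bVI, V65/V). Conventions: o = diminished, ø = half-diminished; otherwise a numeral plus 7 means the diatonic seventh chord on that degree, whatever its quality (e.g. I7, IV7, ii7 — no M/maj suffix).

V7/vi

The pitches D-F#-A-C form a dominant seventh chord rooted on D.
D is not a diatonic chord root with this quality in Bb major, but it lies a perfect fifth above G (vi), so the chord functions as an applied dominant of vi.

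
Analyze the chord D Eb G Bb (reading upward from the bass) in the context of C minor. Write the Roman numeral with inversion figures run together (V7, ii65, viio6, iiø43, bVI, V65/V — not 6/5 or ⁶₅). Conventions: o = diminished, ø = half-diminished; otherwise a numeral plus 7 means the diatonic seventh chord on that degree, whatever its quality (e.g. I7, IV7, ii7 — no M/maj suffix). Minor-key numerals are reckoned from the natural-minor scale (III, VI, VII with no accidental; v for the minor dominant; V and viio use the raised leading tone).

The pitches Eb-G-Bb-D form a major seventh chord rooted on Eb.
Eb is scale degree 3 in C minor, and a major seventh chord on that degree is written III7.
With D in the bass the chord is in third inversion, so the figured bass is 42.

III42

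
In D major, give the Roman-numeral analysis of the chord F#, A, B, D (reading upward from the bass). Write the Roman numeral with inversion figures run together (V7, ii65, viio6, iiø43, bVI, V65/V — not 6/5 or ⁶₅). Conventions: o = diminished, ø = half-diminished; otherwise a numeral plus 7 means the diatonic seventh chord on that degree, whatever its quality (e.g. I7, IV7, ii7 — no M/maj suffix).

Stacked in thirds the chord is B-D-F#-A: a minor seventh chord on B.
B is scale degree 6 in D major, and a minor seventh chord on that degree is written vi7.
With F# in the bass the chord is in second inversion, so the figured bass is 43.

vi43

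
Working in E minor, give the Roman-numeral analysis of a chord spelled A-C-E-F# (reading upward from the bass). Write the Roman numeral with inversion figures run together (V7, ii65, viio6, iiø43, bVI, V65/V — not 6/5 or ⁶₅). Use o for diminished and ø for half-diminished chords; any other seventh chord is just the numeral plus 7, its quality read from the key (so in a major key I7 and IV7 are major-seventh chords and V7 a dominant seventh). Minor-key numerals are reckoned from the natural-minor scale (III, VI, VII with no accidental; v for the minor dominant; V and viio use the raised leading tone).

The pitches F#-A-C-E form a half-diminished seventh chord rooted on F#.
In E minor, F# is the supertonic; the diatonic half-diminished seventh chord there is iiø7.
With A in the bass the chord is in first inversion, so the figured bass is 65.

iiø65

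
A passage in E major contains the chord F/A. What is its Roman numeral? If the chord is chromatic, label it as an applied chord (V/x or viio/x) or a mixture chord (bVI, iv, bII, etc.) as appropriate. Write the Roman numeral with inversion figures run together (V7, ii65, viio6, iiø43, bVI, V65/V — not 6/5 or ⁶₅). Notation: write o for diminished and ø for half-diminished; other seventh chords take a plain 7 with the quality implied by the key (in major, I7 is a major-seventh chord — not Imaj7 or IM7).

The pitches F-A-C form a major triad rooted on F.
F is the lowered second degree of E major (diatonic 2 would be F#). This is the Neapolitan sixth — a major triad on the lowered second degree, here in its customary first inversion.
With A in the bass the chord is in first inversion, so the figured bass is 6.

bII6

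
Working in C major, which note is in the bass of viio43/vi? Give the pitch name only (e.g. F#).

The applied chord viio43/vi is rooted on G#: G#-B-D-F.
The figure 43 means second inversion — the fifth is in the bass.

D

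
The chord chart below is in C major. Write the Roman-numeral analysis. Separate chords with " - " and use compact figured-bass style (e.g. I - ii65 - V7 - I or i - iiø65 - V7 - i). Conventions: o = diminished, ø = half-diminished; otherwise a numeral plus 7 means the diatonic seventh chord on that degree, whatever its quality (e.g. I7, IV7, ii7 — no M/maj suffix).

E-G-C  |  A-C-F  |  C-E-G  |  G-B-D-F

I6 - IV6 - I - V7

E-G-C: major triad on C = scale degree 1 → I6.
A-C-F: root F is the subdominant; major triad there is IV6.
C-E-G: root C is the tonic; major triad there is I.
G-B-D-F: root G is the dominant; dominant seventh chord there is V7.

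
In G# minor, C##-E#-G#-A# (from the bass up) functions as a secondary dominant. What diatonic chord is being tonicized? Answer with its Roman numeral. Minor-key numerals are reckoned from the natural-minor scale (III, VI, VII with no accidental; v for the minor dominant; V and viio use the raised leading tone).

V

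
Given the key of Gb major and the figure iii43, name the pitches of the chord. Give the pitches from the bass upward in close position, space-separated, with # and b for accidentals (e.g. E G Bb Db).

F Ab Bb Db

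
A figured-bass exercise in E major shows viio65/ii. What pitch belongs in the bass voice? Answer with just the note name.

G#

The applied chord viio65/ii is rooted on E#: E#-G#-B-D.
The figure 65 means first inversion — the third is in the bass.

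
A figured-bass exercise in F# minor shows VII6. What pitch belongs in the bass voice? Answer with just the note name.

G#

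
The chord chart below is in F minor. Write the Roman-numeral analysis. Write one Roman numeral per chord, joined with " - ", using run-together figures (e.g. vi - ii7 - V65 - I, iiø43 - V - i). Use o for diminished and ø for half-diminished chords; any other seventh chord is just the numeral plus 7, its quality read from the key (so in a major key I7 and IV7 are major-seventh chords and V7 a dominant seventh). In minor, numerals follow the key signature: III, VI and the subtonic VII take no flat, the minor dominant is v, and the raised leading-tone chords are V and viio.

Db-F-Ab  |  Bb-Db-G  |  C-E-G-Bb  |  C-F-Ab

Db-F-Ab has root Db, degree 6 in F minor, so VI.
Bb-Db-G: root G is the supertonic; diminished triad there is iio6.
C-E-G-Bb: dominant seventh chord on C = scale degree 5 → V7.
C-F-Ab: root F is the tonic; minor triad there is i64.

VI - iio6 - V7 - i64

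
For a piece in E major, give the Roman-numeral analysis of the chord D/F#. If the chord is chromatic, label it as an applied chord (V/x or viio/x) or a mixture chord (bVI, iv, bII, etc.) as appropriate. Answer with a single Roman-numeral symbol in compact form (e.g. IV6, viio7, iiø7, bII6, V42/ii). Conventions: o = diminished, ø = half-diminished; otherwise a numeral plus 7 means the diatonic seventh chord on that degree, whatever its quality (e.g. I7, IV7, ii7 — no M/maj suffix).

bVII6

Stacked in thirds the chord is D-F#-A: a major triad on D.
D is the lowered seventh degree of E major (diatonic 7 would be D#). This is a major triad on the lowered seventh degree (the subtonic), borrowed from the parallel minor.
With F# in the bass the chord is in first inversion, so the figured bass is 6.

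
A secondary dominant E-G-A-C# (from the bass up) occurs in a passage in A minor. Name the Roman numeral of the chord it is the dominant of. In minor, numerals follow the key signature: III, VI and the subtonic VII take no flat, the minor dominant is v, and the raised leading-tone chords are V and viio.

The chord is a dominant seventh chord on A.
A dominant resolves down a perfect fifth: A → D. In A minor, D is scale degree 4, i.e. iv.

iv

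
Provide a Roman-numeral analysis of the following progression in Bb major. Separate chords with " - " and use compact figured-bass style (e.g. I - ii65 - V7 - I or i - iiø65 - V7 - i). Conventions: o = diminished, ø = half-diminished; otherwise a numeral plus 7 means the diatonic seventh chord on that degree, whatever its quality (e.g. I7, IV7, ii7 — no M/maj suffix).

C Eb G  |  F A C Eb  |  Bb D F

ii - V7 - I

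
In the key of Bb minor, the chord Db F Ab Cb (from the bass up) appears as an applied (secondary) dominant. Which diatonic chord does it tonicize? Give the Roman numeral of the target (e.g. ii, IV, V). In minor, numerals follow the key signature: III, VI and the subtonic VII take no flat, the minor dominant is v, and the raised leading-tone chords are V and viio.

The chord is a dominant seventh chord on Db.
A dominant resolves down a perfect fifth: Db → Gb. In Bb minor, Gb is scale degree 6, i.e. VI.

VI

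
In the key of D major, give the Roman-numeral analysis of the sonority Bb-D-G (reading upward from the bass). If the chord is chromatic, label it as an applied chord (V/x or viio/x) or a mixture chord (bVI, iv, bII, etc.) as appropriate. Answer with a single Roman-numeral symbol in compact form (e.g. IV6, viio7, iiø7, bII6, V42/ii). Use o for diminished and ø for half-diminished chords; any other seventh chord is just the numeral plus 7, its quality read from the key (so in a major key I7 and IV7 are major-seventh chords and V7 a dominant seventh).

iv6

The pitches G-Bb-D form a minor triad rooted on G.
G is the fourth degree of D major. This is the minor subdominant, borrowed from the parallel minor.
With Bb in the bass the chord is in first inversion, so the figured bass is 6.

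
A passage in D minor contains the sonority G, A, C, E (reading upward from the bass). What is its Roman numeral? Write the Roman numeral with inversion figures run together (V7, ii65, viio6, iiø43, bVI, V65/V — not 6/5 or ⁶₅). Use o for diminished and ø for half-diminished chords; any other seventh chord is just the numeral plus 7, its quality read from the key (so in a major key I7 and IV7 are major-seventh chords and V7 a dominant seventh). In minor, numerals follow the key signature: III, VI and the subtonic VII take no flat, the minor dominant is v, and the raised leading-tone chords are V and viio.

Stacked in thirds the chord is A-C-E-G: a minor seventh chord on A.
In D minor, A is the dominant; the diatonic minor seventh chord there is v7.
With G in the bass the chord is in third inversion, so the figured bass is 42.

v42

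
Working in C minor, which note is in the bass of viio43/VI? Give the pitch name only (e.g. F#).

Db

The applied chord viio43/VI is rooted on G: G-Bb-Db-Fb.
The figure 43 means second inversion — the fifth is in the bass.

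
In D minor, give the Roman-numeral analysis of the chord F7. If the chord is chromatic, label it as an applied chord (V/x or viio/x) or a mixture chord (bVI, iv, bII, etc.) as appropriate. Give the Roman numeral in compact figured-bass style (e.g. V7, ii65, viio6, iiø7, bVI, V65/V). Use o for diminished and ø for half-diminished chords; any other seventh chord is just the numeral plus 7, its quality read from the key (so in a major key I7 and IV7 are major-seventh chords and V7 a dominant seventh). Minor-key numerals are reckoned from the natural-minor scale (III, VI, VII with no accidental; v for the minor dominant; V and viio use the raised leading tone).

V7/VI

The pitches F-A-C-Eb form a dominant seventh chord rooted on F.
F is not a diatonic chord root with this quality in D minor, but it lies a perfect fifth above Bb (VI), so the chord functions as an applied dominant of VI.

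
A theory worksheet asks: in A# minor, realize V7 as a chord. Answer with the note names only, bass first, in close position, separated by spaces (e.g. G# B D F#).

In A# minor, the dominant is E#. The dominant is major (leading tone raised), so V is a dominant seventh chord.
Stacking thirds from E# gives E#-G##-B#-D#.

E# G## B# D#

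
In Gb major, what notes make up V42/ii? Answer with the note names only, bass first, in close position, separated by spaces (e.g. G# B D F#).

V42/ii is a secondary dominant — the dominant seventh of ii. ii in Gb major is Ab, so the applied chord's root is Eb, a perfect fifth above.
Building a dominant seventh chord on Eb gives Eb-G-Bb-Db.
With the 42 figure the chord is in third inversion; from the bass Db upward in close position it reads Db-Eb-G-Bb.

Db Eb G Bb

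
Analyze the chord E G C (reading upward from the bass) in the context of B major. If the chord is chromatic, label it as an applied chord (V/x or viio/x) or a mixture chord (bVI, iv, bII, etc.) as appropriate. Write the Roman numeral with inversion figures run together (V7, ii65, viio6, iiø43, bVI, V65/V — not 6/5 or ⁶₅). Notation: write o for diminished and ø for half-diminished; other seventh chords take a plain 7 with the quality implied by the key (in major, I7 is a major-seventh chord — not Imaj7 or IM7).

bII6

Stacked in thirds the chord is C-E-G: a major triad on C.
C is the lowered second degree of B major (diatonic 2 would be C#). This is the Neapolitan sixth — a major triad on the lowered second degree, here in its customary first inversion.
With E in the bass the chord is in first inversion, so the figured bass is 6.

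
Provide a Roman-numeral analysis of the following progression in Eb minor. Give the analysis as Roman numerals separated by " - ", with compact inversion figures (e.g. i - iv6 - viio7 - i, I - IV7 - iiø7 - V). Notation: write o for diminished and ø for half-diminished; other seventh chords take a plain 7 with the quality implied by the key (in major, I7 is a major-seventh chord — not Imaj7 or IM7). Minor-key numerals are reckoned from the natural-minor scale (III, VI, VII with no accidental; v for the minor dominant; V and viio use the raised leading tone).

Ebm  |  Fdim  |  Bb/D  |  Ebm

i - iio - V6 - i

Ebm: minor triad on Eb = scale degree 1 → i.
Fdim: root F is the supertonic; diminished triad there is iio.
Bb/D: root Bb is the dominant; major triad there is V6.
Ebm: root Eb is the tonic; minor triad there is i.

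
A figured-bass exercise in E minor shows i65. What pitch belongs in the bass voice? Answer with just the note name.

G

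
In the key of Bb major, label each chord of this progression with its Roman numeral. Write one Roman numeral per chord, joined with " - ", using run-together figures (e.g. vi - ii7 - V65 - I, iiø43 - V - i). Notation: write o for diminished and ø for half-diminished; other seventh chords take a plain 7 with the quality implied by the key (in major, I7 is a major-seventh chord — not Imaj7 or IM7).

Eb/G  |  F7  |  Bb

IV6 - V7 - I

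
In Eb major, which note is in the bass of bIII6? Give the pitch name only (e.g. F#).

Bb

bIII in Eb major has root Gb; the chord is Gb-Bb-Db.
The figure 6 means first inversion — the third is in the bass.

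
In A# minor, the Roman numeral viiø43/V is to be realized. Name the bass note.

A#

The applied chord viiø43/V is rooted on D##: D##-F##-A#-C##.
The figure 43 means second inversion — the fifth is in the bass.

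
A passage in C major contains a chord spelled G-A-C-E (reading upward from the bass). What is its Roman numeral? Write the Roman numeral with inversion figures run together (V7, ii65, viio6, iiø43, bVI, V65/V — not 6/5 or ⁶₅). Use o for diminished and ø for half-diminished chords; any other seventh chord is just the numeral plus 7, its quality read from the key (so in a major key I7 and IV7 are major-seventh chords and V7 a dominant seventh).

The pitches A-C-E-G form a minor seventh chord rooted on A.
In C major, A is the submediant; the diatonic minor seventh chord there is vi7.
With G in the bass the chord is in third inversion, so the figured bass is 42.

vi42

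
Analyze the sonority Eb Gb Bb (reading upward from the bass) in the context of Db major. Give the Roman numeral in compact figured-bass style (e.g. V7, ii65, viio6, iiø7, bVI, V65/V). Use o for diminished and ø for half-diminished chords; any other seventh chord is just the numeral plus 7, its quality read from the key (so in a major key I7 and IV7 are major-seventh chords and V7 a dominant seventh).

ii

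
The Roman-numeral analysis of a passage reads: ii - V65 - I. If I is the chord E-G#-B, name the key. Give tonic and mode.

E major

The anchor chord is a major triad on E, labeled I.
If E is scale degree 1 and the mode makes that degree carry a major triad, the tonic is E and the mode is major.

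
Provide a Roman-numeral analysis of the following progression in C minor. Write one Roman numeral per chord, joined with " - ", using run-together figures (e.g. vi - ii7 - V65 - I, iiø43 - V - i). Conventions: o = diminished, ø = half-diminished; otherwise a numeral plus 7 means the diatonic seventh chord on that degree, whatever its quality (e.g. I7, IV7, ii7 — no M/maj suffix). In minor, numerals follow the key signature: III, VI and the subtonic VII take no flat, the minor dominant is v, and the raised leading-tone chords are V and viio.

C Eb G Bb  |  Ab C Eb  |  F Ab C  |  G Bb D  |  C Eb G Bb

i7 - VI - iv - v - i7

C-Eb-G-Bb: minor seventh chord on C = scale degree 1 → i7.
Ab-C-Eb: major triad on Ab = scale degree 6 → VI.
F-Ab-C has root F, degree 4 in C minor, so iv.
G-Bb-D has root G, degree 5 in C minor, so v.
C-Eb-G-Bb has root C, degree 1 in C minor, so i7.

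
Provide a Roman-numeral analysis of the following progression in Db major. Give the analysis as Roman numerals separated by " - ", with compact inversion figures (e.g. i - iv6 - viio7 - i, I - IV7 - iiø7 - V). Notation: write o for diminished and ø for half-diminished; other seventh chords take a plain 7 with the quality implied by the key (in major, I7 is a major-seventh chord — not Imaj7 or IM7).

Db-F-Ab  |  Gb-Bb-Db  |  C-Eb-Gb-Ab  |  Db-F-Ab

I - IV - V65 - I

Db-F-Ab: root Db is the tonic; major triad there is I.
Gb-Bb-Db has root Gb, degree 4 in Db major, so IV.
C-Eb-Gb-Ab: root Ab is the dominant; dominant seventh chord there is V65.
Db-F-Ab has root Db, degree 1 in Db major, so I.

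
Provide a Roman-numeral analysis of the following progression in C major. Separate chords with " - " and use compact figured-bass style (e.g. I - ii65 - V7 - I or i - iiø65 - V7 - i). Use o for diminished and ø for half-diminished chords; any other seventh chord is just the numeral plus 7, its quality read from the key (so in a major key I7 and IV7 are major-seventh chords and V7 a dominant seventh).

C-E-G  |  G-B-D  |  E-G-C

C-E-G has root C, degree 1 in C major, so I.
G-B-D has root G, degree 5 in C major, so V.
E-G-C: major triad on C = scale degree 1 → I6.

I - V - I6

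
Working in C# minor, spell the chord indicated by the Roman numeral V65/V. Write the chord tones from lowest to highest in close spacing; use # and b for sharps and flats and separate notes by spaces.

F## A# C# D#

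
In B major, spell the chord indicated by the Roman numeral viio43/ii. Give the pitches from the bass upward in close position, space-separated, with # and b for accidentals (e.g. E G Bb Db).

The slash marks an applied leading-tone chord: viio of ii. In B major, ii is C#, so the leading tone to it is B#, a half step below.
Building a fully diminished seventh chord on B# gives B#-D#-F#-A.
The figured bass 43 indicates second inversion, placing the fifth (F#) in the bass: F#-A-B#-D#.

F# A B# D#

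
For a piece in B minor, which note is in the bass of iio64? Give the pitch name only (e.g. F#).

G

iio in B minor has root C#; the chord is C#-E-G.
The figure 64 means second inversion — the fifth is in the bass.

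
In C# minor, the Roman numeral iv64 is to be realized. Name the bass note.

C#

iv in C# minor has root F#; the chord is F#-A-C#.
The figure 64 means second inversion — the fifth is in the bass.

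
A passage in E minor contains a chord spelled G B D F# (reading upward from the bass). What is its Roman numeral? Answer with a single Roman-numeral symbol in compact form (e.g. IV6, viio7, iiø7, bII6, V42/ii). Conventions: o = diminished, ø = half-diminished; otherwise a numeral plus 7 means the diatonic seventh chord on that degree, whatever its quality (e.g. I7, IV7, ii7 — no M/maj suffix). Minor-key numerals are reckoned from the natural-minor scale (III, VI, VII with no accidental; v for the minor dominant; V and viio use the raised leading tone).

III7

The pitches G-B-D-F# form a major seventh chord rooted on G.
G is scale degree 3 in E minor, and a major seventh chord on that degree is written III7.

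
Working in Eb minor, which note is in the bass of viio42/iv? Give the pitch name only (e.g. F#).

Fb

The applied chord viio42/iv is rooted on G: G-Bb-Db-Fb.
The figure 42 means third inversion — the seventh is in the bass.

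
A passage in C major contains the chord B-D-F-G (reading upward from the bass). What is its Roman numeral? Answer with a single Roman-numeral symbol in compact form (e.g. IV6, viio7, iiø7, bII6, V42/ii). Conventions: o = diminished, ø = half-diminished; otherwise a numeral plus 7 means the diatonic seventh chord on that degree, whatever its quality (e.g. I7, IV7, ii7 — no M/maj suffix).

The pitches G-B-D-F form a dominant seventh chord rooted on G.
G is scale degree 5 in C major, and a dominant seventh chord on that degree is written V7.
With B in the bass the chord is in first inversion, so the figured bass is 65.

V65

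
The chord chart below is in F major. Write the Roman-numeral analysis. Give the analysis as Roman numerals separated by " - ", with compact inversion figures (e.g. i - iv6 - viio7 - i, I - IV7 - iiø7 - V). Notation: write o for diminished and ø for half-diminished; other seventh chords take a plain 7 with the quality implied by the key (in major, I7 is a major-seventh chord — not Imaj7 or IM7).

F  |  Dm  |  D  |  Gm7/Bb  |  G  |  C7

F: root F is the tonic; major triad there is I.
Dm has root D, degree 6 in F major, so vi.
D: a major triad on D, the applied dominant of ii → V/ii.
Gm7/Bb: root G is the supertonic; minor seventh chord there is ii65.
G: a major triad on G, the applied dominant of V → V/V.
C7: root C is the dominant; dominant seventh chord there is V7.

I - vi - V/ii - ii65 - V/V - V7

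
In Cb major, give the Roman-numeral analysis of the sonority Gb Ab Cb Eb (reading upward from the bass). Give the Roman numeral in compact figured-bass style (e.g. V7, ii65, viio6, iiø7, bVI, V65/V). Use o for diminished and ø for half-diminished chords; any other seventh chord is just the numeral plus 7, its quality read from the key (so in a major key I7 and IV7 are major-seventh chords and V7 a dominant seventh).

vi42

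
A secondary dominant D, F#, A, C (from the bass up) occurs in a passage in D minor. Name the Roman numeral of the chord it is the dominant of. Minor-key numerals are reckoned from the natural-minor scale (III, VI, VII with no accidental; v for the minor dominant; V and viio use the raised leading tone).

iv

The chord is a dominant seventh chord on D.
A dominant resolves down a perfect fifth: D → G. In D minor, G is scale degree 4, i.e. iv.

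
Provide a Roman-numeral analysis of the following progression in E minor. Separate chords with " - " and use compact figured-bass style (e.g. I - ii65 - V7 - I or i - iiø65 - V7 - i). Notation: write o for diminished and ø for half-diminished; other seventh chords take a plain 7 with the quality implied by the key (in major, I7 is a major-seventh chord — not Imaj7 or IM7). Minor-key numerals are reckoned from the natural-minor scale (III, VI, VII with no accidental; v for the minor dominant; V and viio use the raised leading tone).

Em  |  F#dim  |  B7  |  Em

i - iio - V7 - i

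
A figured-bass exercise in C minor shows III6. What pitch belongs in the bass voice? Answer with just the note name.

G

III in C minor has root Eb; the chord is Eb-G-Bb.
The figure 6 means first inversion — the third is in the bass.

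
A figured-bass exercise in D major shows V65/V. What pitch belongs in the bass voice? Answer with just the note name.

The applied chord V65/V is rooted on E: E-G#-B-D.
The figure 65 means first inversion — the third is in the bass.

G#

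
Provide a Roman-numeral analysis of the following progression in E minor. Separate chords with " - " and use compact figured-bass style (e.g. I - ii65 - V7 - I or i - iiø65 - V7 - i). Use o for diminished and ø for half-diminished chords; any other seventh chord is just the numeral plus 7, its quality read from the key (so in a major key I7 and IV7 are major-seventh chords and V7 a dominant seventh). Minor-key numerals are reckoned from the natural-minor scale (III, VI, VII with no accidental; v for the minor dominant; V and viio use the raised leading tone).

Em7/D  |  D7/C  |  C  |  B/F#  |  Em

Em7/D: minor seventh chord on E = scale degree 1 → i42.
D7/C: root D is the subtonic; dominant seventh chord there is VII42.
C has root C, degree 6 in E minor, so VI.
B/F# has root B, degree 5 in E minor, so V64.
Em: root E is the tonic; minor triad there is i.

i42 - VII42 - VI - V64 - i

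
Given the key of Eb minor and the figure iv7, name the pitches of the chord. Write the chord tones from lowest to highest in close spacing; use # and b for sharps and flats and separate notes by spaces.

Ab Cb Eb Gb

In Eb minor, the fourth degree is Ab, and the diatonic chord built there is a minor seventh chord.
That chord is spelled Ab-Cb-Eb-Gb.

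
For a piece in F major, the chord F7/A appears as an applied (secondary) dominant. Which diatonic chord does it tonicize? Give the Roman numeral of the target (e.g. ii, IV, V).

The chord is a dominant seventh chord on F.
A dominant resolves down a perfect fifth: F → Bb. In F major, Bb is scale degree 4, i.e. IV.

IV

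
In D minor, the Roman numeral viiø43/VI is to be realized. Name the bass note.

The applied chord viiø43/VI is rooted on A: A-C-Eb-G.
The figure 43 means second inversion — the fifth is in the bass.

Eb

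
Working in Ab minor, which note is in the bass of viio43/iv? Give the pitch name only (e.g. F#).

Gb

The applied chord viio43/iv is rooted on C: C-Eb-Gb-Bbb.
The figure 43 means second inversion — the fifth is in the bass.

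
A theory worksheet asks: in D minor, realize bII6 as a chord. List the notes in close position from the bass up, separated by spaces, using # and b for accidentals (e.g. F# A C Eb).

bII6 is the Neapolitan sixth — a major triad on the lowered second degree, here in its customary first inversion. In D minor that root is Eb.
So the chord is Eb-G-Bb, a major triad.
With the 6 figure the chord is in first inversion; from the bass G upward in close position it reads G-Bb-Eb.

G Bb Eb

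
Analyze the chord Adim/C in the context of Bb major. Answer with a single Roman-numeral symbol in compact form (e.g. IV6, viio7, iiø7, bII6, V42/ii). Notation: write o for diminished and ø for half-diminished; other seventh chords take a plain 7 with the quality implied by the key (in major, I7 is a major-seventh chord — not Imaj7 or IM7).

Stacked in thirds the chord is A-C-Eb: a diminished triad on A.
A is scale degree 7 in Bb major, and a diminished triad on that degree is written viio.
With C in the bass the chord is in first inversion, so the figured bass is 6.

viio6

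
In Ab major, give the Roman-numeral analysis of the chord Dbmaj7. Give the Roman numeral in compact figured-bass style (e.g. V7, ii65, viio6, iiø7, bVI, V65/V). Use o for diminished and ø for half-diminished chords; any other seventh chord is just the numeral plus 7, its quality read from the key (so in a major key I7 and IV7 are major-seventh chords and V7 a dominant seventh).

IV7

Stacked in thirds the chord is Db-F-Ab-C: a major seventh chord on Db.
In Ab major, Db is the subdominant; the diatonic major seventh chord there is IV7.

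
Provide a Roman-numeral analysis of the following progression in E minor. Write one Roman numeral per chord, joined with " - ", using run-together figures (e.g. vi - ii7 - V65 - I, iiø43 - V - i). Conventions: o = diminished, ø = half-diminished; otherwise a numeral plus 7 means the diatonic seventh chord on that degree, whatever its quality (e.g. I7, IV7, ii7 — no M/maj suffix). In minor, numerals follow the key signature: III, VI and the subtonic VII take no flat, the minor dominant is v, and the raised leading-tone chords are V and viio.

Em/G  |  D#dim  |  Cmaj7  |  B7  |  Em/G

i6 - viio - VI7 - V7 - i6

Em/G has root E, degree 1 in E minor, so i6.
D#dim: diminished triad on D# = scale degree 7 → viio.
Cmaj7: major seventh chord on C = scale degree 6 → VI7.
B7: dominant seventh chord on B = scale degree 5 → V7.
Em/G: minor triad on E = scale degree 1 → i6.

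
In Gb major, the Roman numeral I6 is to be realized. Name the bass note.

Bb

I in Gb major has root Gb; the chord is Gb-Bb-Db.
The figure 6 means first inversion — the third is in the bass.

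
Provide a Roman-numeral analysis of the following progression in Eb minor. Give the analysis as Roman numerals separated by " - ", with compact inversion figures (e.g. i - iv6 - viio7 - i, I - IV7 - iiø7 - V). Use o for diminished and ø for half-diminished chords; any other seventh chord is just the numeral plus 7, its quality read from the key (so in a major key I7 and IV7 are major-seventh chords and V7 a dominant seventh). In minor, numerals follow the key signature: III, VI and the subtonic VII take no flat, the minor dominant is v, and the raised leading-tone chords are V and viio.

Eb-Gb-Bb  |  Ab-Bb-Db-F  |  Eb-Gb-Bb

i - v42 - i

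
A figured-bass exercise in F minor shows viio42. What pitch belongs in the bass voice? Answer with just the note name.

Db

viio in F minor has root E; the chord is E-G-Bb-Db.
The figure 42 means third inversion — the seventh is in the bass.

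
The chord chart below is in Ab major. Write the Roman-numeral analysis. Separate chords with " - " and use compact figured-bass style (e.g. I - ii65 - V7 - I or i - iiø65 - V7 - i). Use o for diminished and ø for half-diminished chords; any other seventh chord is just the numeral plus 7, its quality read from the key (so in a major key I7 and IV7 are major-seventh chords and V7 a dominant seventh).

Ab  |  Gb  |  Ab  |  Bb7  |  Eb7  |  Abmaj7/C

I - bVII - I - V7/V - V7 - I65

Ab has root Ab, degree 1 in Ab major, so I.
Gb: Gb with this quality isn't in the key; it's bVII, borrowed from the parallel minor.
Ab: root Ab is the tonic; major triad there is I.
Bb7: a dominant seventh chord on Bb, the applied dominant of V → V7/V.
Eb7: dominant seventh chord on Eb = scale degree 5 → V7.
Abmaj7/C: major seventh chord on Ab = scale degree 1 → I65.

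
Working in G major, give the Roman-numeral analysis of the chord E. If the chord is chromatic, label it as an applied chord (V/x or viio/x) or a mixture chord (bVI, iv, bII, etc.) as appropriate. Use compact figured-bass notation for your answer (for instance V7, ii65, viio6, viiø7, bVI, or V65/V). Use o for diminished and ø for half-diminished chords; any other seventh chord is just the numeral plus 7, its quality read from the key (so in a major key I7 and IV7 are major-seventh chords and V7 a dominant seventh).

V/ii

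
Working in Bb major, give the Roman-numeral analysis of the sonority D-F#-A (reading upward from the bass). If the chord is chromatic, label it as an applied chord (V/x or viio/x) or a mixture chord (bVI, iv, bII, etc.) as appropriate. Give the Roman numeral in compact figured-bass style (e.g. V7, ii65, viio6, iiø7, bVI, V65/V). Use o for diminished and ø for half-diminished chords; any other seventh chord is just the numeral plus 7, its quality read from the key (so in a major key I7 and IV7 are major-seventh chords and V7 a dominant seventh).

V/vi

The pitches D-F#-A form a major triad rooted on D.
D is not a diatonic chord root with this quality in Bb major, but it lies a perfect fifth above G (vi), so the chord functions as an applied dominant of vi.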